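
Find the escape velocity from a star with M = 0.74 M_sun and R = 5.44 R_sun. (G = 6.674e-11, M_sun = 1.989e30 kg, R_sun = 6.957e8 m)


M = 0.74 * 1.989e30 kg = 1.47186e+30 kg; R = 5.44 * 6.957e8 m = 3.784608e+09 m. v_esc = sqrt(2GM/R) = sqrt(2 * 6.674e-11 * 1.47186e+30 / 3.784608e+09) = 227840.4863

227840.4863 m/s


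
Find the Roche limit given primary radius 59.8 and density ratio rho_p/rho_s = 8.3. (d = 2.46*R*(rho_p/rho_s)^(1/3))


d_Roche = 2.46 * 59.8 * 8.3^(1/3) = 297.8487

297.8487


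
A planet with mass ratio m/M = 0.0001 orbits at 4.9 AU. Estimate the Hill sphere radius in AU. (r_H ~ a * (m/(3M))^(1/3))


r_H = a * (m/3M)^(1/3) = 4.9 * (0.0001/3)^(1/3) = 0.1577

0.1577 AU


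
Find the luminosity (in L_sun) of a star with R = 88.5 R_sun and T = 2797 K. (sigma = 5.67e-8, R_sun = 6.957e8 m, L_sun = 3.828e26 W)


R = 88.5 * 6.957e8 m = 6.156945e+10 m. L = 4*pi*R^2*sigma*T^4 = 4*pi*(6.156945e+10)^2 * 5.67e-8 * 2797^4 = 1.653077963e+29 W. L/L_sun = 1.653077963e+29 / 3.828e26 = 431.8385

431.8385 L_sun


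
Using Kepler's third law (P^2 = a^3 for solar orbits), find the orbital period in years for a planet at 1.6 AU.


P = a^(3/2) = 1.6^1.5 = 2.0239

2.0239 years


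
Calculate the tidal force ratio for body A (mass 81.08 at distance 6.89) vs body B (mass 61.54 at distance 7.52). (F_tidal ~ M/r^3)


Ratio = (M1/r1^3) / (M2/r2^3) = (81.08/6.89^3) / (61.54/7.52^3) = 1.713

1.713


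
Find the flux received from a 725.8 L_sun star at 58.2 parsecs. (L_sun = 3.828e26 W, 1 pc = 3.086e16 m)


F = L / (4*pi*d^2) = 2.778e+29 / (4*pi*(1.796e+18)^2) = 6.854e-09

6.854e-09 W/m^2


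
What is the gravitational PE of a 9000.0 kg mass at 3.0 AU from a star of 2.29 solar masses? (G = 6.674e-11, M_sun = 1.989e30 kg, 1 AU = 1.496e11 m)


M = 2.29 * 1.989e30 kg = 4.55481e+30 kg; r = 3.0 AU * 1.496e11 m/AU = 4.488e+11 m. U = -GM*m/r = -(6.674e-11 * 4.55481e+30 * 9000.0) / 4.488e+11 = -6.096e+12

-6.096e+12 J


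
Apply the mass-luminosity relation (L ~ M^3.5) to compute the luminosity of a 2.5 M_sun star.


L/L_sun = (M/M_sun)^3.5 = 2.5^3.5 = 24.7053

24.7053 L_sun


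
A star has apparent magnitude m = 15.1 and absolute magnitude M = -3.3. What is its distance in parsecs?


d = 10^((m - M + 5)/5) = 10^((15.1 - -3.3 + 5)/5) = 47863.0092

47863.0092 pc


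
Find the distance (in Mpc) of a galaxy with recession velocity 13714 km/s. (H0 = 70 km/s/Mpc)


d = v / H0 = 13714 / 70 = 195.9143

195.9143 Mpc


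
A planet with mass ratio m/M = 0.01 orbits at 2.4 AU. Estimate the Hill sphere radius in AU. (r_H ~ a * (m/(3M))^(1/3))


r_H = a * (m/3M)^(1/3) = 2.4 * (0.01/3)^(1/3) = 0.3585

0.3585 AU


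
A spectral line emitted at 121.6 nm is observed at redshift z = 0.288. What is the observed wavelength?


lam_obs = lam_emit * (1 + z) = 121.6 * (1 + 0.288) = 156.6208

156.6208 nm


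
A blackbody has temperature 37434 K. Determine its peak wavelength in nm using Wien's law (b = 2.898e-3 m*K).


lam_max = b / T = 2.898e-3 / 37434 = 7.742e-08 m = 77.4163 nm

77.4163 nm


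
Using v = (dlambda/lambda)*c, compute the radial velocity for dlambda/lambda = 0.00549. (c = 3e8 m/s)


v = (dlambda/lambda) * c = 0.00549 * 3e8 = 1.647e+06

1.647e+06 m/s


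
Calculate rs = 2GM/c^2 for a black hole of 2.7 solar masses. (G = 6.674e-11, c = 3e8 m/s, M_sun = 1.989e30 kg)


M = 2.7 * 1.989e30 kg = 5.3703e+30 kg. rs = 2GM/c^2 = 2 * 6.674e-11 * 5.3703e+30 / (3e8)^2 = 7964.7516

7964.7516 m


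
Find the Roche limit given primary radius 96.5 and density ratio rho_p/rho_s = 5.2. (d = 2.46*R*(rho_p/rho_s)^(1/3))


d_Roche = 2.46 * 96.5 * 5.2^(1/3) = 411.273

411.273


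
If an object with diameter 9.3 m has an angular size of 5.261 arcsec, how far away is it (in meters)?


D = size / theta_rad, theta_rad = 5.261 * pi/(180*3600) = 2.551e-05, D = 364619.4066

364619.4066 m


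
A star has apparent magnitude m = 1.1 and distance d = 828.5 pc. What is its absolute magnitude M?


M = m - 5*log10(d) + 5 = 1.1 - 5*log10(828.5) + 5 = -8.4915

-8.4915


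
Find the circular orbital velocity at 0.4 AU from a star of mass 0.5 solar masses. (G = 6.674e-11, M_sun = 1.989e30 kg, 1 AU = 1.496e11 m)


v = sqrt(GM/r) = sqrt(6.674e-11 * 9.945e+29 / 5.984e+10) = 33304.2534

33304.2534 m/s


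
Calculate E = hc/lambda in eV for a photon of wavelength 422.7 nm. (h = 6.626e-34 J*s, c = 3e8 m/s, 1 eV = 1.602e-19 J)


E = hc/lambda = 6.626e-34 * 3e8 / 4.227e-07 = 4.703e-19 J = 2.9355 eV

2.9355 eV


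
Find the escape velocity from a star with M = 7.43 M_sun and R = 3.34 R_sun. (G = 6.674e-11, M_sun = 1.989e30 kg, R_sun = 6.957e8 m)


M = 7.43 * 1.989e30 kg = 1.477827e+31 kg; R = 3.34 * 6.957e8 m = 2.323638e+09 m. v_esc = sqrt(2GM/R) = sqrt(2 * 6.674e-11 * 1.477827e+31 / 2.323638e+09) = 921373.3837

921373.3837 m/s


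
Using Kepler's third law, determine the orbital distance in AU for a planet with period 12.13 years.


a = P^(2/3) = 12.13^(2/3) = 5.2793

5.2793 AU


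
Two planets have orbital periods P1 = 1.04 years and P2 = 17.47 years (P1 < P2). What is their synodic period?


1/P_syn = |1/P1 - 1/P2| = |1/1.04 - 1/17.47| => P_syn = 1.1058

1.1058 years


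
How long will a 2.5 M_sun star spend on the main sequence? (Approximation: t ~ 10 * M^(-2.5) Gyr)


t = 10 * M^(-2.5) = 10 * 2.5^(-2.5) = 1.0119

1.0119 Gyr


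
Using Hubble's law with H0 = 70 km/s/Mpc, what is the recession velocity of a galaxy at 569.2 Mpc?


v = H0 * d = 70 * 569.2 = 39844.0

39844.0 km/s


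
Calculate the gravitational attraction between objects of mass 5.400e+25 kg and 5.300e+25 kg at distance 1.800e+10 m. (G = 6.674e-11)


F = G*m1*m2/r^2 = 6.674e-11 * 5.400e+25 * 5.300e+25 / (1.800e+10)^2 = 6.674e-11 * 2.862e+51 / 3.240e+20 = 5.895e+20

5.895e+20 N


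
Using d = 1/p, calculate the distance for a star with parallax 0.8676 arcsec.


d = 1/p = 1/0.8676 = 1.1526

1.1526 pc


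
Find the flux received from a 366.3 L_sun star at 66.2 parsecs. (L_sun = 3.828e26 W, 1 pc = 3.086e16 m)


F = L / (4*pi*d^2) = 1.402e+29 / (4*pi*(2.043e+18)^2) = 2.674e-09

2.674e-09 W/m^2


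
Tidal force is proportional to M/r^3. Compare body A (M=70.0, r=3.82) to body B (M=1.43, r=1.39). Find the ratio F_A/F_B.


Ratio = (M1/r1^3) / (M2/r2^3) = (70.0/3.82^3) / (1.43/1.39^3) = 2.3584

2.3584


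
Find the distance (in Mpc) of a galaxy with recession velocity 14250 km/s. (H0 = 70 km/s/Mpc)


d = v / H0 = 14250 / 70 = 203.5714

203.5714 Mpc


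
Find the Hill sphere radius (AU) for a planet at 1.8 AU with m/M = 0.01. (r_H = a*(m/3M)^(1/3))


r_H = a * (m/3M)^(1/3) = 1.8 * (0.01/3)^(1/3) = 0.2689

0.2689 AU


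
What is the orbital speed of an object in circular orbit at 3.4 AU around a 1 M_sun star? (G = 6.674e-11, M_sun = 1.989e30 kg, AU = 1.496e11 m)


v = sqrt(GM/r) = sqrt(6.674e-11 * 1.989e+30 / 5.086e+11) = 16154.9358

16154.9358 m/s


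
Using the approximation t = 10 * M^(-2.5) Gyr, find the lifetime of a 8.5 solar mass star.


t = 10 * M^(-2.5) = 10 * 8.5^(-2.5) = 0.0475

0.0475 Gyr


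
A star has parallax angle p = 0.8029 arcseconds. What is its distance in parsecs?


d = 1/p = 1/0.8029 = 1.2455

1.2455 pc


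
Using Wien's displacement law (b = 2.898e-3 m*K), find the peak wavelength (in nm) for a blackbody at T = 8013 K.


lam_max = b / T = 2.898e-3 / 8013 = 3.617e-07 m = 361.6623 nm

361.6623 nm


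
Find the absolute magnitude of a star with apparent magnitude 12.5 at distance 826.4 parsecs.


M = m - 5*log10(d) + 5 = 12.5 - 5*log10(826.4) + 5 = 2.914

2.914


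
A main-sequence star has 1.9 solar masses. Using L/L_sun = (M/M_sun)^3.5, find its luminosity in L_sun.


L/L_sun = (M/M_sun)^3.5 = 1.9^3.5 = 9.4545

9.4545 L_sun


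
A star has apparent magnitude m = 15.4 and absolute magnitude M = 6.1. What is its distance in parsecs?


d = 10^((m - M + 5)/5) = 10^((15.4 - 6.1 + 5)/5) = 724.436

724.436 pc


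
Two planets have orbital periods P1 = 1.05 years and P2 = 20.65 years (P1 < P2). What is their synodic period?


1/P_syn = |1/P1 - 1/P2| = |1/1.05 - 1/20.65| => P_syn = 1.1063

1.1063 years


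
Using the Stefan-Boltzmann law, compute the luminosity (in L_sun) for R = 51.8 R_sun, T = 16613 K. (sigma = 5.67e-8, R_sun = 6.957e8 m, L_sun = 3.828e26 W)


R = 51.8 * 6.957e8 m = 3.603726e+10 m. L = 4*pi*R^2*sigma*T^4 = 4*pi*(3.603726e+10)^2 * 5.67e-8 * 16613^4 = 7.048370249e+31 W. L/L_sun = 7.048370249e+31 / 3.828e26 = 184126.7045

184126.7045 L_sun


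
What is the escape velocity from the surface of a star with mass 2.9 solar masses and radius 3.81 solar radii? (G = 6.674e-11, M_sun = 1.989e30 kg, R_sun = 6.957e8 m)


M = 2.9 * 1.989e30 kg = 5.7681e+30 kg; R = 3.81 * 6.957e8 m = 2.650617e+09 m. v_esc = sqrt(2GM/R) = sqrt(2 * 6.674e-11 * 5.7681e+30 / 2.650617e+09) = 538953.1319

538953.1319 m/s


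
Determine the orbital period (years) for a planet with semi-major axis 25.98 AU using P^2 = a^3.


P = a^(3/2) = 25.98^1.5 = 132.4216

132.4216 years


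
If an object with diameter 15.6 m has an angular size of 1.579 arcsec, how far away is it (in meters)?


D = size / theta_rad, theta_rad = 1.579 * pi/(180*3600) = 7.655e-06, D = 2.038e+06

2.038e+06 m


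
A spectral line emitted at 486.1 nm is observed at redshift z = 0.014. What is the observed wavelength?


lam_obs = lam_emit * (1 + z) = 486.1 * (1 + 0.014) = 492.9054

492.9054 nm


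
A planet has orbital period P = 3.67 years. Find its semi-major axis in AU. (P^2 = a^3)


a = P^(2/3) = 3.67^(2/3) = 2.3793

2.3793 AU


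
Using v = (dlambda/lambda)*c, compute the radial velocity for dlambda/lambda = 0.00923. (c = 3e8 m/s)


v = (dlambda/lambda) * c = 0.00923 * 3e8 = 2.769e+06

2.769e+06 m/s


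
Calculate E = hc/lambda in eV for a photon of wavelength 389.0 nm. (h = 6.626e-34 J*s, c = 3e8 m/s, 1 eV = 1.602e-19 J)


E = hc/lambda = 6.626e-34 * 3e8 / 3.890e-07 = 5.110e-19 J = 3.1898 eV

3.1898 eV


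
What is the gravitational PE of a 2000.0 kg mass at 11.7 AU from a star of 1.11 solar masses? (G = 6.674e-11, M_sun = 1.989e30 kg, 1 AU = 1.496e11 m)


M = 1.11 * 1.989e30 kg = 2.20779e+30 kg; r = 11.7 AU * 1.496e11 m/AU = 1.75032e+12 m. U = -GM*m/r = -(6.674e-11 * 2.20779e+30 * 2000.0) / 1.75032e+12 = -1.684e+11

-1.684e+11 J


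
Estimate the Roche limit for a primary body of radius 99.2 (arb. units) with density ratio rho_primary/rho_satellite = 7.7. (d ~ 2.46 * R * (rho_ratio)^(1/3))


d_Roche = 2.46 * 99.2 * 7.7^(1/3) = 481.8853

481.8853


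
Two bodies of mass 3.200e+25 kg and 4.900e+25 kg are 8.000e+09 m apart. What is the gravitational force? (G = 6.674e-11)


F = G*m1*m2/r^2 = 6.674e-11 * 3.200e+25 * 4.900e+25 / (8.000e+09)^2 = 6.674e-11 * 1.568e+51 / 6.400e+19 = 1.635e+21

1.635e+21 N


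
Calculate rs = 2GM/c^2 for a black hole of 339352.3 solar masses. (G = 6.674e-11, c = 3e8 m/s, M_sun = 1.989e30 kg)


M = 339352.3 * 1.989e30 kg = 6.749717247e+35 kg. rs = 2GM/c^2 = 2 * 6.674e-11 * 6.749717247e+35 / (3e8)^2 = 1.001e+09

1.001e+09 m


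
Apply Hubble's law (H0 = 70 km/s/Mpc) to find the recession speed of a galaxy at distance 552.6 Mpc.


v = H0 * d = 70 * 552.6 = 38682.0

38682.0 km/s


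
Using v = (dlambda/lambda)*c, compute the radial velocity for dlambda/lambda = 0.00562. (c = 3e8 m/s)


v = (dlambda/lambda) * c = 0.00562 * 3e8 = 1.686e+06

1.686e+06 m/s


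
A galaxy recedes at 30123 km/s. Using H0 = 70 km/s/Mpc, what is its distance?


d = v / H0 = 30123 / 70 = 430.3286

430.3286 Mpc


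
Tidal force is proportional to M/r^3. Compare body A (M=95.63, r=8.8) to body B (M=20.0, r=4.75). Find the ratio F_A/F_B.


Ratio = (M1/r1^3) / (M2/r2^3) = (95.63/8.8^3) / (20.0/4.75^3) = 0.752

0.752


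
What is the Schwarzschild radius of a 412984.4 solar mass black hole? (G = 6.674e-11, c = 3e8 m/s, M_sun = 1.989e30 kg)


M = 412984.4 * 1.989e30 kg = 8.214259716e+35 kg. rs = 2GM/c^2 = 2 * 6.674e-11 * 8.214259716e+35 / (3e8)^2 = 1.218e+09

1.218e+09 m


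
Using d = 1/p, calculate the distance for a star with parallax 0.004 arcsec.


d = 1/p = 1/0.004 = 250.0

250.0 pc


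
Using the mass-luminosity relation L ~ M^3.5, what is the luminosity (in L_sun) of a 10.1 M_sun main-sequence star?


L/L_sun = (M/M_sun)^3.5 = 10.1^3.5 = 3274.3478

3274.3478 L_sun


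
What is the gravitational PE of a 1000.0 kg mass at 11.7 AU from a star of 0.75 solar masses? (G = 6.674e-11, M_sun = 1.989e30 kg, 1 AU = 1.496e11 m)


M = 0.75 * 1.989e30 kg = 1.49175e+30 kg; r = 11.7 AU * 1.496e11 m/AU = 1.75032e+12 m. U = -GM*m/r = -(6.674e-11 * 1.49175e+30 * 1000.0) / 1.75032e+12 = -5.688e+10

-5.688e+10 J


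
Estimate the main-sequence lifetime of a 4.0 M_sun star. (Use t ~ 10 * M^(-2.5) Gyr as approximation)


t = 10 * M^(-2.5) = 10 * 4.0^(-2.5) = 0.3125

0.3125 Gyr


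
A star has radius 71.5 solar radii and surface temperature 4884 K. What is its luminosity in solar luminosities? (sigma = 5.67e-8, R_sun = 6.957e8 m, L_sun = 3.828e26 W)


R = 71.5 * 6.957e8 m = 4.974255e+10 m. L = 4*pi*R^2*sigma*T^4 = 4*pi*(4.974255e+10)^2 * 5.67e-8 * 4884^4 = 1.003117101e+30 W. L/L_sun = 1.003117101e+30 / 3.828e26 = 2620.4731

2620.4731 L_sun


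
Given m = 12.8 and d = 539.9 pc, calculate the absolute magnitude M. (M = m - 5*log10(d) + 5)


M = m - 5*log10(d) + 5 = 12.8 - 5*log10(539.9) + 5 = 4.1384

4.1384


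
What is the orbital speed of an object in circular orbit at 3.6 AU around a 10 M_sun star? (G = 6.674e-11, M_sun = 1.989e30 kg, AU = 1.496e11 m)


v = sqrt(GM/r) = sqrt(6.674e-11 * 1.989e+31 / 5.386e+11) = 49647.0497

49647.0497 m/s


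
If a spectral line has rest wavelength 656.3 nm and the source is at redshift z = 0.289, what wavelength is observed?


lam_obs = lam_emit * (1 + z) = 656.3 * (1 + 0.289) = 845.9707

845.9707 nm


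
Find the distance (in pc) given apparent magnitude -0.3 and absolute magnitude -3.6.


d = 10^((m - M + 5)/5) = 10^((-0.3 - -3.6 + 5)/5) = 45.7088

45.7088 pc


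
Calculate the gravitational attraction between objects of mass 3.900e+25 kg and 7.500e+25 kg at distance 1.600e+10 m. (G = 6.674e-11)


F = G*m1*m2/r^2 = 6.674e-11 * 3.900e+25 * 7.500e+25 / (1.600e+10)^2 = 6.674e-11 * 2.925e+51 / 2.560e+20 = 7.626e+20

7.626e+20 N


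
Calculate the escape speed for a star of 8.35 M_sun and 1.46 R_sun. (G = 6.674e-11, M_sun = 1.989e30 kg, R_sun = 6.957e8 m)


M = 8.35 * 1.989e30 kg = 1.660815e+31 kg; R = 1.46 * 6.957e8 m = 1.015722e+09 m. v_esc = sqrt(2GM/R) = sqrt(2 * 6.674e-11 * 1.660815e+31 / 1.015722e+09) = 1.477e+06

1.477e+06 m/s


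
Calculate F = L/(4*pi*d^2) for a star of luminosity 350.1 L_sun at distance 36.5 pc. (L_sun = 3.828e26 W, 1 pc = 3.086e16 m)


F = L / (4*pi*d^2) = 1.340e+29 / (4*pi*(1.126e+18)^2) = 8.406e-09

8.406e-09 W/m^2


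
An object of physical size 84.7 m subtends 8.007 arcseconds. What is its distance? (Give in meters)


D = size / theta_rad, theta_rad = 8.007 * pi/(180*3600) = 3.882e-05, D = 2.182e+06

2.182e+06 m


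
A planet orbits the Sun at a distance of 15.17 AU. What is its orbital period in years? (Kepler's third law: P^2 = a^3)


P = a^(3/2) = 15.17^1.5 = 59.0852

59.0852 years


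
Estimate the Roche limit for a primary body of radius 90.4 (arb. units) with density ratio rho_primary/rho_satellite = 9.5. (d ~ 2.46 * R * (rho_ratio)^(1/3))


d_Roche = 2.46 * 90.4 * 9.5^(1/3) = 470.9897

470.9897


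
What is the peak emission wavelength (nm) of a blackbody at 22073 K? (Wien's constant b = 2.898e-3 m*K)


lam_max = b / T = 2.898e-3 / 22073 = 1.313e-07 m = 131.2916 nm

131.2916 nm


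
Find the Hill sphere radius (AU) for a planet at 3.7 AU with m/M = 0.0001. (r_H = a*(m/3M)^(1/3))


r_H = a * (m/3M)^(1/3) = 3.7 * (0.0001/3)^(1/3) = 0.1191

0.1191 AU


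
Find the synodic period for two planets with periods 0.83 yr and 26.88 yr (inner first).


1/P_syn = |1/P1 - 1/P2| = |1/0.83 - 1/26.88| => P_syn = 0.8564

0.8564 years


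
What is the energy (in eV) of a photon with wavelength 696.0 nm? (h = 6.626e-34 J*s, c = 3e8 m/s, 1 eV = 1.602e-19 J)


E = hc/lambda = 6.626e-34 * 3e8 / 6.960e-07 = 2.856e-19 J = 1.7828 eV

1.7828 eV


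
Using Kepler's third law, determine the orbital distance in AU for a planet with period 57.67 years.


a = P^(2/3) = 57.67^(2/3) = 14.9268

14.9268 AU


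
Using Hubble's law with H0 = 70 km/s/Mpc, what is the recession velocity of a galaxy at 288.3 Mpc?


v = H0 * d = 70 * 288.3 = 20181.0

20181.0 km/s


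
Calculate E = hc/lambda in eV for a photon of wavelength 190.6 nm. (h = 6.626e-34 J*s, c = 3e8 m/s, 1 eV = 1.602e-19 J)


E = hc/lambda = 6.626e-34 * 3e8 / 1.906e-07 = 1.043e-18 J = 6.5101 eV

6.5101 eV


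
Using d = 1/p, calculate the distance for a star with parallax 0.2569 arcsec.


d = 1/p = 1/0.2569 = 3.8926

3.8926 pc


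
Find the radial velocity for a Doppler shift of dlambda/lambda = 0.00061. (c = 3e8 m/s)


v = (dlambda/lambda) * c = 0.00061 * 3e8 = 183000.0

183000.0 m/s


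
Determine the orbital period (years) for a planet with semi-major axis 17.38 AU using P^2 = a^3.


P = a^(3/2) = 17.38^1.5 = 72.4561

72.4561 years


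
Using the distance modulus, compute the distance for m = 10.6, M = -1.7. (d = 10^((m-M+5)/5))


d = 10^((m - M + 5)/5) = 10^((10.6 - -1.7 + 5)/5) = 2884.0315

2884.0315 pc


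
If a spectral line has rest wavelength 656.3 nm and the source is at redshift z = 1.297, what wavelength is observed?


lam_obs = lam_emit * (1 + z) = 656.3 * (1 + 1.297) = 1507.5211

1507.5211 nm


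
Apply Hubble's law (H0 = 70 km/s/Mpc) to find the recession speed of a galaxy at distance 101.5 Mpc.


v = H0 * d = 70 * 101.5 = 7105.0

7105.0 km/s


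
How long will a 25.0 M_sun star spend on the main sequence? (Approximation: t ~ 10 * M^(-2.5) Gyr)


t = 10 * M^(-2.5) = 10 * 25.0^(-2.5) = 0.0032

0.0032 Gyr


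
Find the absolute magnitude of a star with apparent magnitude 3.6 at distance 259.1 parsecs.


M = m - 5*log10(d) + 5 = 3.6 - 5*log10(259.1) + 5 = -3.4673

-3.4673


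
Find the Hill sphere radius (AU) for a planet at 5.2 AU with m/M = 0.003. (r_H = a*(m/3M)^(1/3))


r_H = a * (m/3M)^(1/3) = 5.2 * (0.003/3)^(1/3) = 0.52

0.52 AU


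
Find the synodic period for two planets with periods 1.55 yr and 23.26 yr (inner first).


1/P_syn = |1/P1 - 1/P2| = |1/1.55 - 1/23.26| => P_syn = 1.6607

1.6607 years


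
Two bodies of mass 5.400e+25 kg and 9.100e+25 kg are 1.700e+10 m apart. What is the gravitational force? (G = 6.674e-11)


F = G*m1*m2/r^2 = 6.674e-11 * 5.400e+25 * 9.100e+25 / (1.700e+10)^2 = 6.674e-11 * 4.914e+51 / 2.890e+20 = 1.135e+21

1.135e+21 N


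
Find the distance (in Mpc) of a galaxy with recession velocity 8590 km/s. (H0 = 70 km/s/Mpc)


d = v / H0 = 8590 / 70 = 122.7143

122.7143 Mpc


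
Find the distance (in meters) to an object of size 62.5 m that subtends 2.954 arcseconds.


D = size / theta_rad, theta_rad = 2.954 * pi/(180*3600) = 1.432e-05, D = 4.364e+06

4.364e+06 m


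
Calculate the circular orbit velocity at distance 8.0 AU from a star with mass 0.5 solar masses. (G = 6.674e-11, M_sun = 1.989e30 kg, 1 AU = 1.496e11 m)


v = sqrt(GM/r) = sqrt(6.674e-11 * 9.945e+29 / 1.197e+12) = 7447.0575

7447.0575 m/s


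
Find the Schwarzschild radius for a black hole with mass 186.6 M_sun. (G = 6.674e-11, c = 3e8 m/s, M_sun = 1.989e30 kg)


M = 186.6 * 1.989e30 kg = 3.711474e+32 kg. rs = 2GM/c^2 = 2 * 6.674e-11 * 3.711474e+32 / (3e8)^2 = 550452.8328

550452.8328 m


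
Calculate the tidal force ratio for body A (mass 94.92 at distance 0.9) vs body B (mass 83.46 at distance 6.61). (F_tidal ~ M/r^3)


Ratio = (M1/r1^3) / (M2/r2^3) = (94.92/0.9^3) / (83.46/6.61^3) = 450.5637

450.5637


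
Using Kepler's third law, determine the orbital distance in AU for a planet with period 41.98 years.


a = P^(2/3) = 41.98^(2/3) = 12.0789

12.0789 AU


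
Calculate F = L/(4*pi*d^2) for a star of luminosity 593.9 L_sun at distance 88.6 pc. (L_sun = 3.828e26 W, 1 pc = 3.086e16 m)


F = L / (4*pi*d^2) = 2.273e+29 / (4*pi*(2.734e+18)^2) = 2.420e-09

2.420e-09 W/m^2


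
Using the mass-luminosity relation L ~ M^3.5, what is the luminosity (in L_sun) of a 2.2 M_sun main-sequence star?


L/L_sun = (M/M_sun)^3.5 = 2.2^3.5 = 15.7935

15.7935 L_sun


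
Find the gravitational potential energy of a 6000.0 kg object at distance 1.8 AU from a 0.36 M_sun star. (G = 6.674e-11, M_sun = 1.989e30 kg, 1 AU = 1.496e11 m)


M = 0.36 * 1.989e30 kg = 7.1604e+29 kg; r = 1.8 AU * 1.496e11 m/AU = 2.6928e+11 m. U = -GM*m/r = -(6.674e-11 * 7.1604e+29 * 6000.0) / 2.6928e+11 = -1.065e+12

-1.065e+12 J


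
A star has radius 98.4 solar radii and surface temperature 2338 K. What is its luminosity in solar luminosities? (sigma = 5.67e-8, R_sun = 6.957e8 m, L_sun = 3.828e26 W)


R = 98.4 * 6.957e8 m = 6.845688e+10 m. L = 4*pi*R^2*sigma*T^4 = 4*pi*(6.845688e+10)^2 * 5.67e-8 * 2338^4 = 9.977119037e+28 W. L/L_sun = 9.977119037e+28 / 3.828e26 = 260.6353

260.6353 L_sun


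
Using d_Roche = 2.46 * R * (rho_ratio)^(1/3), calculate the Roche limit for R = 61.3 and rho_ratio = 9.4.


d_Roche = 2.46 * 61.3 * 9.4^(1/3) = 318.2523

318.2523


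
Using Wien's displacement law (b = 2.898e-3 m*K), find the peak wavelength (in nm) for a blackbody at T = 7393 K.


lam_max = b / T = 2.898e-3 / 7393 = 3.920e-07 m = 391.9924 nm

391.9924 nm


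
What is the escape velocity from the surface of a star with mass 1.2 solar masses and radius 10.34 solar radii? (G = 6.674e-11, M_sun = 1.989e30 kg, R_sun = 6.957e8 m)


M = 1.2 * 1.989e30 kg = 2.3868e+30 kg; R = 10.34 * 6.957e8 m = 7.193538e+09 m. v_esc = sqrt(2GM/R) = sqrt(2 * 6.674e-11 * 2.3868e+30 / 7.193538e+09) = 210448.0193

210448.0193 m/s


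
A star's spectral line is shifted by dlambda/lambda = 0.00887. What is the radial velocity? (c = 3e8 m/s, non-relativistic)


v = (dlambda/lambda) * c = 0.00887 * 3e8 = 2.661e+06

2.661e+06 m/s


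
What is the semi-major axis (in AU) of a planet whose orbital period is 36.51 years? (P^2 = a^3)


a = P^(2/3) = 36.51^(2/3) = 11.0055

11.0055 AU


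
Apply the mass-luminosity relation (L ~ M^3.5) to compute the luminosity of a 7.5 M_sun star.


L/L_sun = (M/M_sun)^3.5 = 7.5^3.5 = 1155.3523

1155.3523 L_sun


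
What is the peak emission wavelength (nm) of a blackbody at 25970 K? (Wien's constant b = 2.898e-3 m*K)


lam_max = b / T = 2.898e-3 / 25970 = 1.116e-07 m = 111.5903 nm

111.5903 nm


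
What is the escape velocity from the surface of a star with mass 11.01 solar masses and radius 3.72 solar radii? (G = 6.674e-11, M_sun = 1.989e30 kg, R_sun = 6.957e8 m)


M = 11.01 * 1.989e30 kg = 2.189889e+31 kg; R = 3.72 * 6.957e8 m = 2.588004e+09 m. v_esc = sqrt(2GM/R) = sqrt(2 * 6.674e-11 * 2.189889e+31 / 2.588004e+09) = 1.063e+06

1.063e+06 m/s


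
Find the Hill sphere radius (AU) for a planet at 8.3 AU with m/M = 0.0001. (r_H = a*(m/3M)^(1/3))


r_H = a * (m/3M)^(1/3) = 8.3 * (0.0001/3)^(1/3) = 0.2671

0.2671 AU


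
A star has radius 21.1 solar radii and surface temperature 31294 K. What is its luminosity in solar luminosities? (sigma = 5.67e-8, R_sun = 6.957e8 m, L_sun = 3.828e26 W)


R = 21.1 * 6.957e8 m = 1.467927e+10 m. L = 4*pi*R^2*sigma*T^4 = 4*pi*(1.467927e+10)^2 * 5.67e-8 * 31294^4 = 1.472468976e+32 W. L/L_sun = 1.472468976e+32 / 3.828e26 = 384657.5171

384657.5171 L_sun


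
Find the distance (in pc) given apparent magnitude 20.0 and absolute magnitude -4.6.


d = 10^((m - M + 5)/5) = 10^((20.0 - -4.6 + 5)/5) = 831763.7711

831763.7711 pc


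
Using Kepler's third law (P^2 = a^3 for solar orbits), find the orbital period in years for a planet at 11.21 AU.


P = a^(3/2) = 11.21^1.5 = 37.5326

37.5326 years


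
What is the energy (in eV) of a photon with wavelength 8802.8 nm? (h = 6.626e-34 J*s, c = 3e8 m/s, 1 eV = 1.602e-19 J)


E = hc/lambda = 6.626e-34 * 3e8 / 8.803e-06 = 2.258e-20 J = 0.141 eV

0.141 eV


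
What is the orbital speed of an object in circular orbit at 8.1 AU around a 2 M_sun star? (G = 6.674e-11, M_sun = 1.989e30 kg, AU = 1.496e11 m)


v = sqrt(GM/r) = sqrt(6.674e-11 * 3.978e+30 / 1.212e+12) = 14801.8904

14801.8904 m/s


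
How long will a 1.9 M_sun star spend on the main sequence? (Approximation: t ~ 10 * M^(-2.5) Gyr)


t = 10 * M^(-2.5) = 10 * 1.9^(-2.5) = 2.0096

2.0096 Gyr


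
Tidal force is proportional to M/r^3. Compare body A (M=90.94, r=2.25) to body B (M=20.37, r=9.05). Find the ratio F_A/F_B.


Ratio = (M1/r1^3) / (M2/r2^3) = (90.94/2.25^3) / (20.37/9.05^3) = 290.5107

290.5107


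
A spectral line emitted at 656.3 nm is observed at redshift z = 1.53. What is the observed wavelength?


lam_obs = lam_emit * (1 + z) = 656.3 * (1 + 1.53) = 1660.439

1660.439 nm


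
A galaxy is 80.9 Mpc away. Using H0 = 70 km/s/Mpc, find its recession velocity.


v = H0 * d = 70 * 80.9 = 5663.0

5663.0 km/s


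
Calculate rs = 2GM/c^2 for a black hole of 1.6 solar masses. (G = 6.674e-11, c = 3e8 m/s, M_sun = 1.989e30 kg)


M = 1.6 * 1.989e30 kg = 3.1824e+30 kg. rs = 2GM/c^2 = 2 * 6.674e-11 * 3.1824e+30 / (3e8)^2 = 4719.8528

4719.8528 m


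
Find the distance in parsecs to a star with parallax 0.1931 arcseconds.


d = 1/p = 1/0.1931 = 5.1787

5.1787 pc


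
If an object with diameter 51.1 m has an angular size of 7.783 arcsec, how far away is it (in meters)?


D = size / theta_rad, theta_rad = 7.783 * pi/(180*3600) = 3.773e-05, D = 1.354e+06

1.354e+06 m


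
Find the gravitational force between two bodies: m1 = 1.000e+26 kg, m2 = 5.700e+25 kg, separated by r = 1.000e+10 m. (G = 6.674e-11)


F = G*m1*m2/r^2 = 6.674e-11 * 1.000e+26 * 5.700e+25 / (1.000e+10)^2 = 6.674e-11 * 5.700e+51 / 1.000e+20 = 3.804e+21

3.804e+21 N


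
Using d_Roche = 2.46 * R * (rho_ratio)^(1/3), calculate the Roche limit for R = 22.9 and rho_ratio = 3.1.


d_Roche = 2.46 * 22.9 * 3.1^(1/3) = 82.1406

82.1406


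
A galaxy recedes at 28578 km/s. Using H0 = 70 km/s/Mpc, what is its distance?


d = v / H0 = 28578 / 70 = 408.2571

408.2571 Mpc


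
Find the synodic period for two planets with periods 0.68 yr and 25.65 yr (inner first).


1/P_syn = |1/P1 - 1/P2| = |1/0.68 - 1/25.65| => P_syn = 0.6985

0.6985 years


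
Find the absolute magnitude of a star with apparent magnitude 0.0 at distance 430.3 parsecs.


M = m - 5*log10(d) + 5 = 0.0 - 5*log10(430.3) + 5 = -8.1689

-8.1689


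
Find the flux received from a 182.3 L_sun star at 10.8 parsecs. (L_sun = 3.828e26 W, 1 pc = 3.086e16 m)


F = L / (4*pi*d^2) = 6.978e+28 / (4*pi*(3.333e+17)^2) = 4.999e-08

4.999e-08 W/m^2


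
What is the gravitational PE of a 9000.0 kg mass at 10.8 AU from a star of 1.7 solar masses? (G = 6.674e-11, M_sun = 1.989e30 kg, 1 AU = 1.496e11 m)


M = 1.7 * 1.989e30 kg = 3.3813e+30 kg; r = 10.8 AU * 1.496e11 m/AU = 1.61568e+12 m. U = -GM*m/r = -(6.674e-11 * 3.3813e+30 * 9000.0) / 1.61568e+12 = -1.257e+12

-1.257e+12 J


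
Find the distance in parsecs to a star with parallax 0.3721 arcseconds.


d = 1/p = 1/0.3721 = 2.6874

2.6874 pc


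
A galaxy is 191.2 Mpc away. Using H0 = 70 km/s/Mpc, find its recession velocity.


v = H0 * d = 70 * 191.2 = 13384.0

13384.0 km/s


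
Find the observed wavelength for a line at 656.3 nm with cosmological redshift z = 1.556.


lam_obs = lam_emit * (1 + z) = 656.3 * (1 + 1.556) = 1677.5028

1677.5028 nm


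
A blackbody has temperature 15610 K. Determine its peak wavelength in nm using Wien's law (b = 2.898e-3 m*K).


lam_max = b / T = 2.898e-3 / 15610 = 1.857e-07 m = 185.6502 nm

185.6502 nm


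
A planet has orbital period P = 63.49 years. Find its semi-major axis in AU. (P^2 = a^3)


a = P^(2/3) = 63.49^(2/3) = 15.9149

15.9149 AU


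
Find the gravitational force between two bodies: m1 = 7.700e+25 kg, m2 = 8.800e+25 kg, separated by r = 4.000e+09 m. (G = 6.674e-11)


F = G*m1*m2/r^2 = 6.674e-11 * 7.700e+25 * 8.800e+25 / (4.000e+09)^2 = 6.674e-11 * 6.776e+51 / 1.600e+19 = 2.826e+22

2.826e+22 N


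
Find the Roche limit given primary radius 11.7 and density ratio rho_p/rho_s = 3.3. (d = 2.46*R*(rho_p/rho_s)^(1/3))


d_Roche = 2.46 * 11.7 * 3.3^(1/3) = 42.8508

42.8508


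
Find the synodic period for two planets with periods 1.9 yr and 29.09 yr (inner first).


1/P_syn = |1/P1 - 1/P2| = |1/1.9 - 1/29.09| => P_syn = 2.0328

2.0328 years


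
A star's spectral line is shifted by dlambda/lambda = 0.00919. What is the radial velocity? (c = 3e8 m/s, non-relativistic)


v = (dlambda/lambda) * c = 0.00919 * 3e8 = 2.757e+06

2.757e+06 m/s


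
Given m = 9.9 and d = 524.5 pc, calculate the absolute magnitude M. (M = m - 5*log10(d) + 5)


M = m - 5*log10(d) + 5 = 9.9 - 5*log10(524.5) + 5 = 1.3013

1.3013


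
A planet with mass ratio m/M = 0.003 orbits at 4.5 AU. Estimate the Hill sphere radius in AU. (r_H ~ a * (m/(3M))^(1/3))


r_H = a * (m/3M)^(1/3) = 4.5 * (0.003/3)^(1/3) = 0.45

0.45 AU


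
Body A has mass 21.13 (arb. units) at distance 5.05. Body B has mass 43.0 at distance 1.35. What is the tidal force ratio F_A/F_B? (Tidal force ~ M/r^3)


Ratio = (M1/r1^3) / (M2/r2^3) = (21.13/5.05^3) / (43.0/1.35^3) = 0.0094

0.0094


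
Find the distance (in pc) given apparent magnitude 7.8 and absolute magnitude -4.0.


d = 10^((m - M + 5)/5) = 10^((7.8 - -4.0 + 5)/5) = 2290.8677

2290.8677 pc


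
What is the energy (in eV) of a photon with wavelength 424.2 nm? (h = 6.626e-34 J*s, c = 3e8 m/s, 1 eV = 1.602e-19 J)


E = hc/lambda = 6.626e-34 * 3e8 / 4.242e-07 = 4.686e-19 J = 2.9251 eV

2.9251 eV


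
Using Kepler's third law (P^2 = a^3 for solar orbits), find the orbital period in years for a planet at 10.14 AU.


P = a^(3/2) = 10.14^1.5 = 32.2892

32.2892 years


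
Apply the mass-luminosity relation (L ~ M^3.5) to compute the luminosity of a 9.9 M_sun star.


L/L_sun = (M/M_sun)^3.5 = 9.9^3.5 = 3052.9745

3052.9745 L_sun


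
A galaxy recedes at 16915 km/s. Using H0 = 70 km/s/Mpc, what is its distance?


d = v / H0 = 16915 / 70 = 241.6429

241.6429 Mpc


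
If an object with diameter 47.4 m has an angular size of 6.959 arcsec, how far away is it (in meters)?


D = size / theta_rad, theta_rad = 6.959 * pi/(180*3600) = 3.374e-05, D = 1.405e+06

1.405e+06 m


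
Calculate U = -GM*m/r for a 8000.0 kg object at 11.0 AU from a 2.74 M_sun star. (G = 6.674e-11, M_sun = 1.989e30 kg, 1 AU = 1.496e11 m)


M = 2.74 * 1.989e30 kg = 5.44986e+30 kg; r = 11.0 AU * 1.496e11 m/AU = 1.6456e+12 m. U = -GM*m/r = -(6.674e-11 * 5.44986e+30 * 8000.0) / 1.6456e+12 = -1.768e+12

-1.768e+12 J


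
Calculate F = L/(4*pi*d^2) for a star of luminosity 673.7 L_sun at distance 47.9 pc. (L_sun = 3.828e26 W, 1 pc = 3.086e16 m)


F = L / (4*pi*d^2) = 2.579e+29 / (4*pi*(1.478e+18)^2) = 9.392e-09

9.392e-09 W/m^2


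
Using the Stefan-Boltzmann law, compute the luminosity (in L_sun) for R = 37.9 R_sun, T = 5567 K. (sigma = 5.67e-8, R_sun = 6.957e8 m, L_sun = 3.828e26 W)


R = 37.9 * 6.957e8 m = 2.636703e+10 m. L = 4*pi*R^2*sigma*T^4 = 4*pi*(2.636703e+10)^2 * 5.67e-8 * 5567^4 = 4.757734848e+29 W. L/L_sun = 4.757734848e+29 / 3.828e26 = 1242.8774

1242.8774 L_sun


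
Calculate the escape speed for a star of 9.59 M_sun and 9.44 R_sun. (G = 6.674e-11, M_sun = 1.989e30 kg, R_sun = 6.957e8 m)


M = 9.59 * 1.989e30 kg = 1.907451e+31 kg; R = 9.44 * 6.957e8 m = 6.567408e+09 m. v_esc = sqrt(2GM/R) = sqrt(2 * 6.674e-11 * 1.907451e+31 / 6.567408e+09) = 622641.1152

622641.1152 m/s


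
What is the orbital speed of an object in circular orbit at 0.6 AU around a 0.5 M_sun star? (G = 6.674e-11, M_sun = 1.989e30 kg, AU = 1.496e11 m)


v = sqrt(GM/r) = sqrt(6.674e-11 * 9.945e+29 / 8.976e+10) = 27192.809

27192.809 m/s


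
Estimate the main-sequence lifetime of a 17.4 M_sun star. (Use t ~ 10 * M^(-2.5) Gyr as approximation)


t = 10 * M^(-2.5) = 10 * 17.4^(-2.5) = 0.0079

0.0079 Gyr


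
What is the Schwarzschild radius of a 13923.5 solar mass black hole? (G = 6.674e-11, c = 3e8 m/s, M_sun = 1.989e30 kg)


M = 13923.5 * 1.989e30 kg = 2.76938415e+34 kg. rs = 2GM/c^2 = 2 * 6.674e-11 * 2.76938415e+34 / (3e8)^2 = 4.107e+07

4.107e+07 m


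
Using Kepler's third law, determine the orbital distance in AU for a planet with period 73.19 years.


a = P^(2/3) = 73.19^(2/3) = 17.4972

17.4972 AU


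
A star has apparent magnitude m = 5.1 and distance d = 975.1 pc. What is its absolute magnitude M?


M = m - 5*log10(d) + 5 = 5.1 - 5*log10(975.1) + 5 = -4.8452

-4.8452


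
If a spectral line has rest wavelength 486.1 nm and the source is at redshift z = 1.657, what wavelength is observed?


lam_obs = lam_emit * (1 + z) = 486.1 * (1 + 1.657) = 1291.5677

1291.5677 nm


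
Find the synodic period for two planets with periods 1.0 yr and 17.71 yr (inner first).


1/P_syn = |1/P1 - 1/P2| = |1/1.0 - 1/17.71| => P_syn = 1.0598

1.0598 years


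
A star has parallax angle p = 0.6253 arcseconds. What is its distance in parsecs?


d = 1/p = 1/0.6253 = 1.5992

1.5992 pc


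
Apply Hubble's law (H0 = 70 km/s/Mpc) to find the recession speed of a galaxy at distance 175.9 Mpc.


v = H0 * d = 70 * 175.9 = 12313.0

12313.0 km/s


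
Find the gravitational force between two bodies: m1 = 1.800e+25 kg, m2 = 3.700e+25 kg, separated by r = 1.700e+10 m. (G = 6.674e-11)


F = G*m1*m2/r^2 = 6.674e-11 * 1.800e+25 * 3.700e+25 / (1.700e+10)^2 = 6.674e-11 * 6.660e+50 / 2.890e+20 = 1.538e+20

1.538e+20 N


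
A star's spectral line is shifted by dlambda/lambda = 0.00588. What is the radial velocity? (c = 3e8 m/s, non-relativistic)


v = (dlambda/lambda) * c = 0.00588 * 3e8 = 1.764e+06

1.764e+06 m/s


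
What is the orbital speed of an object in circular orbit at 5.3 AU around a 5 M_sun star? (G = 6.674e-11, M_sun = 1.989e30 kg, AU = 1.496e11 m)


v = sqrt(GM/r) = sqrt(6.674e-11 * 9.945e+30 / 7.929e+11) = 28932.8865

28932.8865 m/s


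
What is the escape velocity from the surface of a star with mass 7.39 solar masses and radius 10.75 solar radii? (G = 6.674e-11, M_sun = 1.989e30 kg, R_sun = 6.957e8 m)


M = 7.39 * 1.989e30 kg = 1.469871e+31 kg; R = 10.75 * 6.957e8 m = 7.478775e+09 m. v_esc = sqrt(2GM/R) = sqrt(2 * 6.674e-11 * 1.469871e+31 / 7.478775e+09) = 512191.6286

512191.6286 m/s


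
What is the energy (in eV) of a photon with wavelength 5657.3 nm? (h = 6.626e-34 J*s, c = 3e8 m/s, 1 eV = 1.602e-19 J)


E = hc/lambda = 6.626e-34 * 3e8 / 5.657e-06 = 3.514e-20 J = 0.2193 eV

0.2193 eV


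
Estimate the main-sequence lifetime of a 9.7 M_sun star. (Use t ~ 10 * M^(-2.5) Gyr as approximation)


t = 10 * M^(-2.5) = 10 * 9.7^(-2.5) = 0.0341

0.0341 Gyr


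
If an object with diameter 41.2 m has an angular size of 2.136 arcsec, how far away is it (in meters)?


D = size / theta_rad, theta_rad = 2.136 * pi/(180*3600) = 1.036e-05, D = 3.979e+06

3.979e+06 m


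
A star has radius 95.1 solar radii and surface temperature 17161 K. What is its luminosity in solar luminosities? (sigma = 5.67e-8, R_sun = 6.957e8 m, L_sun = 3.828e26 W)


R = 95.1 * 6.957e8 m = 6.616107e+10 m. L = 4*pi*R^2*sigma*T^4 = 4*pi*(6.616107e+10)^2 * 5.67e-8 * 17161^4 = 2.705006598e+32 W. L/L_sun = 2.705006598e+32 / 3.828e26 = 706637.0423

706637.0423 L_sun


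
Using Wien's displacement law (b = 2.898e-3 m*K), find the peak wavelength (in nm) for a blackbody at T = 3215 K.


lam_max = b / T = 2.898e-3 / 3215 = 9.014e-07 m = 901.3997 nm

901.3997 nm


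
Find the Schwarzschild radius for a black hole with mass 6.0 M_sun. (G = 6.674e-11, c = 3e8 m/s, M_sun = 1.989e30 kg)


M = 6.0 * 1.989e30 kg = 1.1934e+31 kg. rs = 2GM/c^2 = 2 * 6.674e-11 * 1.1934e+31 / (3e8)^2 = 17699.448

17699.448 m


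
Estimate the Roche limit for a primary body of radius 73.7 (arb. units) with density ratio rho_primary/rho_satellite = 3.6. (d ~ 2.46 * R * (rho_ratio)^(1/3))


d_Roche = 2.46 * 73.7 * 3.6^(1/3) = 277.8669

277.8669


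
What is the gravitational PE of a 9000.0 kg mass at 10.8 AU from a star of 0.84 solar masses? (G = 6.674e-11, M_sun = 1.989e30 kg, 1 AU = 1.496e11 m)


M = 0.84 * 1.989e30 kg = 1.67076e+30 kg; r = 10.8 AU * 1.496e11 m/AU = 1.61568e+12 m. U = -GM*m/r = -(6.674e-11 * 1.67076e+30 * 9000.0) / 1.61568e+12 = -6.211e+11

-6.211e+11 J


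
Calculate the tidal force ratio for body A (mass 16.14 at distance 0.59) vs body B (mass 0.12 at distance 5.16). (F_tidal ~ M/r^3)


Ratio = (M1/r1^3) / (M2/r2^3) = (16.14/0.59^3) / (0.12/5.16^3) = 89973.6532

89973.6532


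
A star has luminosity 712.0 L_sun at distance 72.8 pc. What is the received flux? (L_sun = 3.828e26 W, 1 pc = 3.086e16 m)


F = L / (4*pi*d^2) = 2.726e+29 / (4*pi*(2.247e+18)^2) = 4.297e-09

4.297e-09 W/m^2


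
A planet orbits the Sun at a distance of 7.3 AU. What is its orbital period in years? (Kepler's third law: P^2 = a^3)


P = a^(3/2) = 7.3^1.5 = 19.7235

19.7235 years


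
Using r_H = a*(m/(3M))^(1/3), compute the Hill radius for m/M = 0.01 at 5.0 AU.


r_H = a * (m/3M)^(1/3) = 5.0 * (0.01/3)^(1/3) = 0.7469

0.7469 AU


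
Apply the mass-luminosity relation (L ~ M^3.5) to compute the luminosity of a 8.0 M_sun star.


L/L_sun = (M/M_sun)^3.5 = 8.0^3.5 = 1448.1547

1448.1547 L_sun


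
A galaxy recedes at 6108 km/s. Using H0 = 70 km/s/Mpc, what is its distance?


d = v / H0 = 6108 / 70 = 87.2571

87.2571 Mpc


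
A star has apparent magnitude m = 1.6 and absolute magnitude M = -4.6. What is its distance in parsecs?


d = 10^((m - M + 5)/5) = 10^((1.6 - -4.6 + 5)/5) = 173.7801

173.7801 pc


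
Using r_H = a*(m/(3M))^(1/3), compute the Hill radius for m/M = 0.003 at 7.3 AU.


r_H = a * (m/3M)^(1/3) = 7.3 * (0.003/3)^(1/3) = 0.73

0.73 AU


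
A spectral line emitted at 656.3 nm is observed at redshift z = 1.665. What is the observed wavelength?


lam_obs = lam_emit * (1 + z) = 656.3 * (1 + 1.665) = 1749.0395

1749.0395 nm


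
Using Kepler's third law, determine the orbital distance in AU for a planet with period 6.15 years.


a = P^(2/3) = 6.15^(2/3) = 3.3567

3.3567 AU


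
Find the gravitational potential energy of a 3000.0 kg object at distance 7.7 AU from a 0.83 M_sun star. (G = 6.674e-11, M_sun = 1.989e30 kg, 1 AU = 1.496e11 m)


M = 0.83 * 1.989e30 kg = 1.65087e+30 kg; r = 7.7 AU * 1.496e11 m/AU = 1.15192e+12 m. U = -GM*m/r = -(6.674e-11 * 1.65087e+30 * 3000.0) / 1.15192e+12 = -2.869e+11

-2.869e+11 J


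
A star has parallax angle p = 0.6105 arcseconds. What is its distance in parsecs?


d = 1/p = 1/0.6105 = 1.638

1.638 pc


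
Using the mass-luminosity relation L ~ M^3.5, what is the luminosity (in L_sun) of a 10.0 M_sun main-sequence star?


L/L_sun = (M/M_sun)^3.5 = 10.0^3.5 = 3162.2777

3162.2777 L_sun


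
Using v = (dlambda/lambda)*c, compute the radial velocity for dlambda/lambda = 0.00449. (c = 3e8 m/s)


v = (dlambda/lambda) * c = 0.00449 * 3e8 = 1.347e+06

1.347e+06 m/s


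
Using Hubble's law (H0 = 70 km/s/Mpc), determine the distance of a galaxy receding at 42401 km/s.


d = v / H0 = 42401 / 70 = 605.7286

605.7286 Mpc


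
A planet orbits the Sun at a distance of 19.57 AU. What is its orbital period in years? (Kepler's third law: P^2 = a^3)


P = a^(3/2) = 19.57^1.5 = 86.5738

86.5738 years


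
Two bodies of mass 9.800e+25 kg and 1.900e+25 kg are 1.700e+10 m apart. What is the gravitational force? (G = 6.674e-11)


F = G*m1*m2/r^2 = 6.674e-11 * 9.800e+25 * 1.900e+25 / (1.700e+10)^2 = 6.674e-11 * 1.862e+51 / 2.890e+20 = 4.300e+20

4.300e+20 N
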